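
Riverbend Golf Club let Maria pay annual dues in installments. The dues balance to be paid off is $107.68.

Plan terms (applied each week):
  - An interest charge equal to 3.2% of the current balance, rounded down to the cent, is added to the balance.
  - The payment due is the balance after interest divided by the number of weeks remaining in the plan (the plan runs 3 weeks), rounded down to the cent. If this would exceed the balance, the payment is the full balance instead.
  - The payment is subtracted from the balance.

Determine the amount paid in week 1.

$37.04

# | Opening | Interest | Payment | End bal
1 | $107.68 | $3.44 | $37.04 | $74.08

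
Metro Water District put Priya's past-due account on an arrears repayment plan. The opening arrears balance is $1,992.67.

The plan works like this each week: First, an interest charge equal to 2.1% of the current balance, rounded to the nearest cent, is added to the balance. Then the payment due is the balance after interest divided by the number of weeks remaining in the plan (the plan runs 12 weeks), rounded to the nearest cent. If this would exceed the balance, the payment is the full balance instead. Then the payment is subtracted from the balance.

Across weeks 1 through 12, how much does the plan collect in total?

$2,286.75

Week 1: opening $1,992.67; interest $41.85 → $2,034.52; payment $169.54; balance $1,864.98
Week 2: opening $1,864.98; interest $39.16 → $1,904.14; payment $173.10; balance $1,731.04
Week 3: opening $1,731.04; interest $36.35 → $1,767.39; payment $176.74; balance $1,590.65
Week 4: opening $1,590.65; interest $33.40 → $1,624.05; payment $180.45; balance $1,443.60
Week 5: opening $1,443.60; interest $30.32 → $1,473.92; payment $184.24; balance $1,289.68
Week 6: opening $1,289.68; interest $27.08 → $1,316.76; payment $188.11; balance $1,128.65
Week 7: opening $1,128.65; interest $23.70 → $1,152.35; payment $192.06; balance $960.29
Week 8: opening $960.29; interest $20.17 → $980.46; payment $196.09; balance $784.37
Week 9: opening $784.37; interest $16.47 → $800.84; payment $200.21; balance $600.63
Week 10: opening $600.63; interest $12.61 → $613.24; payment $204.41; balance $408.83
Week 11: opening $408.83; interest $8.59 → $417.42; payment $208.71; balance $208.71
Week 12: opening $208.71; interest $4.38 → $213.09; payment $213.09; balance $0.00
Total paid: $2,286.75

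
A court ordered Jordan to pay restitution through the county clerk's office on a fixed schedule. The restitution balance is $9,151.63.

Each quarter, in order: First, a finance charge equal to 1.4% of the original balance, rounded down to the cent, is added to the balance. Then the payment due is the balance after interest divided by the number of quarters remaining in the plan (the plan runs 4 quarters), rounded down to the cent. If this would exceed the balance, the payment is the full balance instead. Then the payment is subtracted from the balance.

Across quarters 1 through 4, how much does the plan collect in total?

$9,664.11

Quarter 1: $9,151.63 +$128.12 interest = $9,279.75; pay $2,319.93 → $6,959.82
Quarter 2: $6,959.82 +$128.12 interest = $7,087.94; pay $2,362.64 → $4,725.30
Quarter 3: $4,725.30 +$128.12 interest = $4,853.42; pay $2,426.71 → $2,426.71
Quarter 4: $2,426.71 +$128.12 interest = $2,554.83; pay $2,554.83 → $0.00
Total paid: $9,664.11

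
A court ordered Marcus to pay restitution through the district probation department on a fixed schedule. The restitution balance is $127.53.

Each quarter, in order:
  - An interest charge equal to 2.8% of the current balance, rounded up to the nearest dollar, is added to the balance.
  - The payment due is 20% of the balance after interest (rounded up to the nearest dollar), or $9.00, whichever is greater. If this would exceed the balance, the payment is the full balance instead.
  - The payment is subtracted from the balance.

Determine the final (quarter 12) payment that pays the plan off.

$1.53

Quarter 1: $127.53 +$4.00 interest = $131.53; pay $27.00 → $104.53
Quarter 2: $104.53 +$3.00 interest = $107.53; pay $22.00 → $85.53
Quarter 3: $85.53 +$3.00 interest = $88.53; pay $18.00 → $70.53
Quarter 4: $70.53 +$2.00 interest = $72.53; pay $15.00 → $57.53
Quarter 5: $57.53 +$2.00 interest = $59.53; pay $12.00 → $47.53
Quarter 6: $47.53 +$2.00 interest = $49.53; pay $10.00 → $39.53
Quarter 7: $39.53 +$2.00 interest = $41.53; pay $9.00 → $32.53
Quarter 8: $32.53 +$1.00 interest = $33.53; pay $9.00 → $24.53
Quarter 9: $24.53 +$1.00 interest = $25.53; pay $9.00 → $16.53
Quarter 10: $16.53 +$1.00 interest = $17.53; pay $9.00 → $8.53
Quarter 11: $8.53 +$1.00 interest = $9.53; pay $9.00 → $0.53
Quarter 12: $0.53 +$1.00 interest = $1.53; pay $1.53 → $0.00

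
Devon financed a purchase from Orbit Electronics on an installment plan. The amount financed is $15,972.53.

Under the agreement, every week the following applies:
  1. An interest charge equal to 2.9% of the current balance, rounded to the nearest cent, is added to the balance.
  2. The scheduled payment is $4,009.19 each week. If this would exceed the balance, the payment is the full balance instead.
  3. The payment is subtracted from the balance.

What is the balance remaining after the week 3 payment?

Week 1: $15,972.53 +$463.20 interest = $16,435.73; pay $4,009.19 → $12,426.54
Week 2: $12,426.54 +$360.37 interest = $12,786.91; pay $4,009.19 → $8,777.72
Week 3: $8,777.72 +$254.55 interest = $9,032.27; pay $4,009.19 → $5,023.08

$5,023.08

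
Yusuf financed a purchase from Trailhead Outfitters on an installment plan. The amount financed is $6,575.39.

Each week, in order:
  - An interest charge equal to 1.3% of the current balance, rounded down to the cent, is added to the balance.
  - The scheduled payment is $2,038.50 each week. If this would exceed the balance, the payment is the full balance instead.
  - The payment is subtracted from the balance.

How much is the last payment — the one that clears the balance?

Week 1: opening $6,575.39; interest $85.48 → $6,660.87; payment $2,038.50; balance $4,622.37
Week 2: opening $4,622.37; interest $60.09 → $4,682.46; payment $2,038.50; balance $2,643.96
Week 3: opening $2,643.96; interest $34.37 → $2,678.33; payment $2,038.50; balance $639.83
Week 4: opening $639.83; interest $8.31 → $648.14; payment $648.14; balance $0.00

$648.14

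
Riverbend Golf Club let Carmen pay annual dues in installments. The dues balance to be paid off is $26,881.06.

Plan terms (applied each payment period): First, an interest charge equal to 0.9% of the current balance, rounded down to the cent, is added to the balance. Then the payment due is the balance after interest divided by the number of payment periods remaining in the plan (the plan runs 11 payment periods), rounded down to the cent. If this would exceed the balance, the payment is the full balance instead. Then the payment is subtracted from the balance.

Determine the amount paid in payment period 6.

$2,578.70

# | Opening | Interest | Payment | End bal
1 | $26,881.06 | $241.92 | $2,465.72 | $24,657.26
2 | $24,657.26 | $221.91 | $2,487.91 | $22,391.26
3 | $22,391.26 | $201.52 | $2,510.30 | $20,082.48
4 | $20,082.48 | $180.74 | $2,532.90 | $17,730.32
5 | $17,730.32 | $159.57 | $2,555.69 | $15,334.20
6 | $15,334.20 | $138.00 | $2,578.70 | $12,893.50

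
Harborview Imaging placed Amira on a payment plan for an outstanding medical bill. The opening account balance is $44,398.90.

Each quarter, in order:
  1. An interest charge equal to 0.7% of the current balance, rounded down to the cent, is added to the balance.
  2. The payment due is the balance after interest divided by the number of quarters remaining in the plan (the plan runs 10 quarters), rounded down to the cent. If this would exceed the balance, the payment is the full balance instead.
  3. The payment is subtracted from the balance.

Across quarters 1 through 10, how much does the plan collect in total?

Quarter 1: opening $44,398.90; interest $310.79 → $44,709.69; payment $4,470.96; balance $40,238.73
Quarter 2: opening $40,238.73; interest $281.67 → $40,520.40; payment $4,502.26; balance $36,018.14
Quarter 3: opening $36,018.14; interest $252.12 → $36,270.26; payment $4,533.78; balance $31,736.48
Quarter 4: opening $31,736.48; interest $222.15 → $31,958.63; payment $4,565.51; balance $27,393.12
Quarter 5: opening $27,393.12; interest $191.75 → $27,584.87; payment $4,597.47; balance $22,987.40
Quarter 6: opening $22,987.40; interest $160.91 → $23,148.31; payment $4,629.66; balance $18,518.65
Quarter 7: opening $18,518.65; interest $129.63 → $18,648.28; payment $4,662.07; balance $13,986.21
Quarter 8: opening $13,986.21; interest $97.90 → $14,084.11; payment $4,694.70; balance $9,389.41
Quarter 9: opening $9,389.41; interest $65.72 → $9,455.13; payment $4,727.56; balance $4,727.57
Quarter 10: opening $4,727.57; interest $33.09 → $4,760.66; payment $4,760.66; balance $0.00
Total paid: $46,144.63

$46,144.63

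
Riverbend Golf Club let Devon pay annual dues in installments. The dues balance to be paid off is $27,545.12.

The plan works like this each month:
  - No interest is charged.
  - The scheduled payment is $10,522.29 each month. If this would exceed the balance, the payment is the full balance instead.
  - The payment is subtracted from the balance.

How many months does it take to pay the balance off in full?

# | Opening | Payment | End bal
1 | $27,545.12 | $10,522.29 | $17,022.83
2 | $17,022.83 | $10,522.29 | $6,500.54
3 | $6,500.54 | $6,500.54 | $0.00
Balance reaches $0.00 in month 3.

3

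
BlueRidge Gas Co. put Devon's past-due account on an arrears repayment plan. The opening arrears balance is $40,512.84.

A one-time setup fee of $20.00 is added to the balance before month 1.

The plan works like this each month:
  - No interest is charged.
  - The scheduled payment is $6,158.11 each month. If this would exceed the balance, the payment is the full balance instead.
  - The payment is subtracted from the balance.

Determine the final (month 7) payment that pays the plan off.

Month 1: opening $40,532.84; payment $6,158.11; balance $34,374.73
Month 2: opening $34,374.73; payment $6,158.11; balance $28,216.62
Month 3: opening $28,216.62; payment $6,158.11; balance $22,058.51
Month 4: opening $22,058.51; payment $6,158.11; balance $15,900.40
Month 5: opening $15,900.40; payment $6,158.11; balance $9,742.29
Month 6: opening $9,742.29; payment $6,158.11; balance $3,584.18
Month 7: opening $3,584.18; payment $3,584.18; balance $0.00

$3,584.18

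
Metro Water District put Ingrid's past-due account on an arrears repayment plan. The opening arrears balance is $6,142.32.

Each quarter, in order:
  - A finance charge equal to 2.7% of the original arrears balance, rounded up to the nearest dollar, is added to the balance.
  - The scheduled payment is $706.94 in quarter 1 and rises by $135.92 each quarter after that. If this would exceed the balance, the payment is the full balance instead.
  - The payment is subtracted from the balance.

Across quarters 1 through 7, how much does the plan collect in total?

$7,304.32

# | Opening | Interest | Payment | End bal
1 | $6,142.32 | $166.00 | $706.94 | $5,601.38
2 | $5,601.38 | $166.00 | $842.86 | $4,924.52
3 | $4,924.52 | $166.00 | $978.78 | $4,111.74
4 | $4,111.74 | $166.00 | $1,114.70 | $3,163.04
5 | $3,163.04 | $166.00 | $1,250.62 | $2,078.42
6 | $2,078.42 | $166.00 | $1,386.54 | $857.88
7 | $857.88 | $166.00 | $1,023.88 | $0.00
Total paid: $7,304.32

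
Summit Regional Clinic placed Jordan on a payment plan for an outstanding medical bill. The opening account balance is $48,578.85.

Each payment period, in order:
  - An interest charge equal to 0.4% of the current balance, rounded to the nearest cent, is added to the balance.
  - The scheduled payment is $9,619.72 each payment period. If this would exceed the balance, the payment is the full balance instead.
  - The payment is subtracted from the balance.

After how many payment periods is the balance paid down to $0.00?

Payment period 1: opening $48,578.85; interest $194.32 → $48,773.17; payment $9,619.72; balance $39,153.45
Payment period 2: opening $39,153.45; interest $156.61 → $39,310.06; payment $9,619.72; balance $29,690.34
Payment period 3: opening $29,690.34; interest $118.76 → $29,809.10; payment $9,619.72; balance $20,189.38
Payment period 4: opening $20,189.38; interest $80.76 → $20,270.14; payment $9,619.72; balance $10,650.42
Payment period 5: opening $10,650.42; interest $42.60 → $10,693.02; payment $9,619.72; balance $1,073.30
Payment period 6: opening $1,073.30; interest $4.29 → $1,077.59; payment $1,077.59; balance $0.00
Balance reaches $0.00 in payment period 6.

6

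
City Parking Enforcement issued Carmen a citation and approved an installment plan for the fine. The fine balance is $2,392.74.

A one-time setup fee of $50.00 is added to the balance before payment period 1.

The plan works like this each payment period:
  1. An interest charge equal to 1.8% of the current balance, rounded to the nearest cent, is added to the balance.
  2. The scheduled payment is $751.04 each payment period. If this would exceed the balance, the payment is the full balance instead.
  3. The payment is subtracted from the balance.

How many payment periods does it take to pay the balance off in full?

Payment period 1: opening $2,442.74; interest $43.97 → $2,486.71; payment $751.04; balance $1,735.67
Payment period 2: opening $1,735.67; interest $31.24 → $1,766.91; payment $751.04; balance $1,015.87
Payment period 3: opening $1,015.87; interest $18.29 → $1,034.16; payment $751.04; balance $283.12
Payment period 4: opening $283.12; interest $5.10 → $288.22; payment $288.22; balance $0.00
Balance reaches $0.00 in payment period 4.

4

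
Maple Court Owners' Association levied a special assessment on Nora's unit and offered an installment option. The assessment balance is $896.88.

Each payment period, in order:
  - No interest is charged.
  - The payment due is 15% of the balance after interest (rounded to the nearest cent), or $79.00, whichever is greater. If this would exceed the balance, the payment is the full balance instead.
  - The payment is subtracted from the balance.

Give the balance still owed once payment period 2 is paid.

Payment period 1: $896.88 − $134.53 → $762.35
Payment period 2: $762.35 − $114.35 → $648.00

$648.00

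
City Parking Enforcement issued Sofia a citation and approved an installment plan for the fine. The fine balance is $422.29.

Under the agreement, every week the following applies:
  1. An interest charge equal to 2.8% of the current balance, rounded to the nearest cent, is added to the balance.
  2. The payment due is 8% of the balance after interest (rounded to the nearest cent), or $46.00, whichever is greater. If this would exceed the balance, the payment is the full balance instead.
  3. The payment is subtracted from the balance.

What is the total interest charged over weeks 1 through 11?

$72.73

# | Opening | Interest | Payment | End bal
1 | $422.29 | $11.82 | $46.00 | $388.11
2 | $388.11 | $10.87 | $46.00 | $352.98
3 | $352.98 | $9.88 | $46.00 | $316.86
4 | $316.86 | $8.87 | $46.00 | $279.73
5 | $279.73 | $7.83 | $46.00 | $241.56
6 | $241.56 | $6.76 | $46.00 | $202.32
7 | $202.32 | $5.66 | $46.00 | $161.98
8 | $161.98 | $4.54 | $46.00 | $120.52
9 | $120.52 | $3.37 | $46.00 | $77.89
10 | $77.89 | $2.18 | $46.00 | $34.07
11 | $34.07 | $0.95 | $35.02 | $0.00
Total interest: $11.82 + $10.87 + $9.88 + $8.87 + $7.83 + $6.76 + $5.66 + $4.54 + $3.37 + $2.18 + $0.95 = $72.73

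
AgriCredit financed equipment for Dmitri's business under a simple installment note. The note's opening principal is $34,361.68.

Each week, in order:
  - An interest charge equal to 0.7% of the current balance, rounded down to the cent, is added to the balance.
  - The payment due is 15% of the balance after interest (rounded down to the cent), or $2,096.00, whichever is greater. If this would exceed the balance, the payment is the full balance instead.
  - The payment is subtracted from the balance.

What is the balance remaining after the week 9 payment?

Week 1: opening $34,361.68; interest $240.53 → $34,602.21; payment $5,190.33; balance $29,411.88
Week 2: opening $29,411.88; interest $205.88 → $29,617.76; payment $4,442.66; balance $25,175.10
Week 3: opening $25,175.10; interest $176.22 → $25,351.32; payment $3,802.69; balance $21,548.63
Week 4: opening $21,548.63; interest $150.84 → $21,699.47; payment $3,254.92; balance $18,444.55
Week 5: opening $18,444.55; interest $129.11 → $18,573.66; payment $2,786.04; balance $15,787.62
Week 6: opening $15,787.62; interest $110.51 → $15,898.13; payment $2,384.71; balance $13,513.42
Week 7: opening $13,513.42; interest $94.59 → $13,608.01; payment $2,096.00; balance $11,512.01
Week 8: opening $11,512.01; interest $80.58 → $11,592.59; payment $2,096.00; balance $9,496.59
Week 9: opening $9,496.59; interest $66.47 → $9,563.06; payment $2,096.00; balance $7,467.06

$7,467.06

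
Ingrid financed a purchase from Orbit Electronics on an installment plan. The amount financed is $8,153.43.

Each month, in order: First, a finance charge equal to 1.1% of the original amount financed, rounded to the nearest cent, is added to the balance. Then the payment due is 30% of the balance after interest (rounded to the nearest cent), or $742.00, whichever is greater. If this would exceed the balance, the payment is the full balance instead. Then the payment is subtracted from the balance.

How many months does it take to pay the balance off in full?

8

# | Opening | Interest | Payment | End bal
1 | $8,153.43 | $89.69 | $2,472.94 | $5,770.18
2 | $5,770.18 | $89.69 | $1,757.96 | $4,101.91
3 | $4,101.91 | $89.69 | $1,257.48 | $2,934.12
4 | $2,934.12 | $89.69 | $907.14 | $2,116.67
5 | $2,116.67 | $89.69 | $742.00 | $1,464.36
6 | $1,464.36 | $89.69 | $742.00 | $812.05
7 | $812.05 | $89.69 | $742.00 | $159.74
8 | $159.74 | $89.69 | $249.43 | $0.00
Balance reaches $0.00 in month 8.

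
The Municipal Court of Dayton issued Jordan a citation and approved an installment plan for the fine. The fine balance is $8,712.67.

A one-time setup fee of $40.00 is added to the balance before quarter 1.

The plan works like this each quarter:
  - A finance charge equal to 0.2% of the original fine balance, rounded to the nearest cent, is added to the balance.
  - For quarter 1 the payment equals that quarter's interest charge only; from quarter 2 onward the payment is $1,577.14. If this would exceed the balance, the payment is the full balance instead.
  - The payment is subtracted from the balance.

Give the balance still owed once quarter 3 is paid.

Quarter 1: opening $8,752.67; interest $17.43 → $8,770.10; payment $17.43; balance $8,752.67
Quarter 2: opening $8,752.67; interest $17.43 → $8,770.10; payment $1,577.14; balance $7,192.96
Quarter 3: opening $7,192.96; interest $17.43 → $7,210.39; payment $1,577.14; balance $5,633.25

$5,633.25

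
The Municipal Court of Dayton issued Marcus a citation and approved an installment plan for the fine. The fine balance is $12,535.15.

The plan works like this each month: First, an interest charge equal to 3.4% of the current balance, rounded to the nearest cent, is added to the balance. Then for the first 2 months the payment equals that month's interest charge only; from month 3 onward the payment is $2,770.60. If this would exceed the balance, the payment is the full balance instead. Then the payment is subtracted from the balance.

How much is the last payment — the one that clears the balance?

$2,759.07

Month 1: $12,535.15 +$426.20 interest = $12,961.35; pay $426.20 → $12,535.15
Month 2: $12,535.15 +$426.20 interest = $12,961.35; pay $426.20 → $12,535.15
Month 3: $12,535.15 +$426.20 interest = $12,961.35; pay $2,770.60 → $10,190.75
Month 4: $10,190.75 +$346.49 interest = $10,537.24; pay $2,770.60 → $7,766.64
Month 5: $7,766.64 +$264.07 interest = $8,030.71; pay $2,770.60 → $5,260.11
Month 6: $5,260.11 +$178.84 interest = $5,438.95; pay $2,770.60 → $2,668.35
Month 7: $2,668.35 +$90.72 interest = $2,759.07; pay $2,759.07 → $0.00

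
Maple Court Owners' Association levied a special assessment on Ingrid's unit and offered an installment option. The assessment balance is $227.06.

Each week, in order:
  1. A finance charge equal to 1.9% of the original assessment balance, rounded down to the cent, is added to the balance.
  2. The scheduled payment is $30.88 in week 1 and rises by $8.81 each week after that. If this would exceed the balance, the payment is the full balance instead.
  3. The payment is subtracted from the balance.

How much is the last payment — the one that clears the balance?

Week 1: $227.06 +$4.31 interest = $231.37; pay $30.88 → $200.49
Week 2: $200.49 +$4.31 interest = $204.80; pay $39.69 → $165.11
Week 3: $165.11 +$4.31 interest = $169.42; pay $48.50 → $120.92
Week 4: $120.92 +$4.31 interest = $125.23; pay $57.31 → $67.92
Week 5: $67.92 +$4.31 interest = $72.23; pay $66.12 → $6.11
Week 6: $6.11 +$4.31 interest = $10.42; pay $10.42 → $0.00

$10.42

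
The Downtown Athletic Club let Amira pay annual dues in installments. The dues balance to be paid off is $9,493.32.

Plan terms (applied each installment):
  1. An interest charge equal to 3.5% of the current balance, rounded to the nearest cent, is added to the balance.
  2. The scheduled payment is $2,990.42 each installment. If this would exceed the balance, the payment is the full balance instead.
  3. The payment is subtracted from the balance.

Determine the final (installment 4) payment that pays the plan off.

Installment 1: opening $9,493.32; interest $332.27 → $9,825.59; payment $2,990.42; balance $6,835.17
Installment 2: opening $6,835.17; interest $239.23 → $7,074.40; payment $2,990.42; balance $4,083.98
Installment 3: opening $4,083.98; interest $142.94 → $4,226.92; payment $2,990.42; balance $1,236.50
Installment 4: opening $1,236.50; interest $43.28 → $1,279.78; payment $1,279.78; balance $0.00

$1,279.78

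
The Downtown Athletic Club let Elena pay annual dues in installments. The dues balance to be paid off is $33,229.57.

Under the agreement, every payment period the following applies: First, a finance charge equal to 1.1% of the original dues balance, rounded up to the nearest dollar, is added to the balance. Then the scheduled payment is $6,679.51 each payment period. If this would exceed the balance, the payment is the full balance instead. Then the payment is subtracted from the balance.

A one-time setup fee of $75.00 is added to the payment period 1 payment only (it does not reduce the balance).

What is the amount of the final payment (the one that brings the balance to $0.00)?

# | Opening | Interest | Payment | Fee | End bal
1 | $33,229.57 | $366.00 | $6,679.51 | $75.00 | $26,916.06
2 | $26,916.06 | $366.00 | $6,679.51 | — | $20,602.55
3 | $20,602.55 | $366.00 | $6,679.51 | — | $14,289.04
4 | $14,289.04 | $366.00 | $6,679.51 | — | $7,975.53
5 | $7,975.53 | $366.00 | $6,679.51 | — | $1,662.02
6 | $1,662.02 | $366.00 | $2,028.02 | — | $0.00

$2,028.02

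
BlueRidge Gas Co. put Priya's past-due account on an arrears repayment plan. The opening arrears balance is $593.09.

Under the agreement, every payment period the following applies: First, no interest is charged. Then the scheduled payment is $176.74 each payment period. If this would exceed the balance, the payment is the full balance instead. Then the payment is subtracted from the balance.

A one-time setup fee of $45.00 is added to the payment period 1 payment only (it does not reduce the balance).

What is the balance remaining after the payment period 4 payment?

# | Opening | Payment | Fee | End bal
1 | $593.09 | $176.74 | $45.00 | $416.35
2 | $416.35 | $176.74 | — | $239.61
3 | $239.61 | $176.74 | — | $62.87
4 | $62.87 | $62.87 | — | $0.00

$0.00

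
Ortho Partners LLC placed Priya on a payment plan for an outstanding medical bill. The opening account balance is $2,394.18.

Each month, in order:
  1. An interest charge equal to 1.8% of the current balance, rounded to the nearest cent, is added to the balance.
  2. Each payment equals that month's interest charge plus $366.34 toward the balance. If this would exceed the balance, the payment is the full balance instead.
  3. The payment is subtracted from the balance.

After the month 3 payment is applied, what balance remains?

Month 1: $2,394.18 +$43.10 interest = $2,437.28; pay $409.44 → $2,027.84
Month 2: $2,027.84 +$36.50 interest = $2,064.34; pay $402.84 → $1,661.50
Month 3: $1,661.50 +$29.91 interest = $1,691.41; pay $396.25 → $1,295.16

$1,295.16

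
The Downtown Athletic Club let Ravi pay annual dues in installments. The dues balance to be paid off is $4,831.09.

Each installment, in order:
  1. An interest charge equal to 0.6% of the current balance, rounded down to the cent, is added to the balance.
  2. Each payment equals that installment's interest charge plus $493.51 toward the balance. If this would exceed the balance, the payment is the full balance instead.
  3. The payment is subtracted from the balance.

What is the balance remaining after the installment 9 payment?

$389.50

Installment 1: $4,831.09 +$28.98 interest = $4,860.07; pay $522.49 → $4,337.58
Installment 2: $4,337.58 +$26.02 interest = $4,363.60; pay $519.53 → $3,844.07
Installment 3: $3,844.07 +$23.06 interest = $3,867.13; pay $516.57 → $3,350.56
Installment 4: $3,350.56 +$20.10 interest = $3,370.66; pay $513.61 → $2,857.05
Installment 5: $2,857.05 +$17.14 interest = $2,874.19; pay $510.65 → $2,363.54
Installment 6: $2,363.54 +$14.18 interest = $2,377.72; pay $507.69 → $1,870.03
Installment 7: $1,870.03 +$11.22 interest = $1,881.25; pay $504.73 → $1,376.52
Installment 8: $1,376.52 +$8.25 interest = $1,384.77; pay $501.76 → $883.01
Installment 9: $883.01 +$5.29 interest = $888.30; pay $498.80 → $389.50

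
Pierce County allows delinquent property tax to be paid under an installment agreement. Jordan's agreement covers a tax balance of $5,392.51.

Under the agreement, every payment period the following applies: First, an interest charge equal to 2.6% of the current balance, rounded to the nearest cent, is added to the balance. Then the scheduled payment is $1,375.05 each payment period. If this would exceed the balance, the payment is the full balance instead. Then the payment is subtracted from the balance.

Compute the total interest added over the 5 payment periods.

$371.52

Payment period 1: opening $5,392.51; interest $140.21 → $5,532.72; payment $1,375.05; balance $4,157.67
Payment period 2: opening $4,157.67; interest $108.10 → $4,265.77; payment $1,375.05; balance $2,890.72
Payment period 3: opening $2,890.72; interest $75.16 → $2,965.88; payment $1,375.05; balance $1,590.83
Payment period 4: opening $1,590.83; interest $41.36 → $1,632.19; payment $1,375.05; balance $257.14
Payment period 5: opening $257.14; interest $6.69 → $263.83; payment $263.83; balance $0.00
Total interest: $140.21 + $108.10 + $75.16 + $41.36 + $6.69 = $371.52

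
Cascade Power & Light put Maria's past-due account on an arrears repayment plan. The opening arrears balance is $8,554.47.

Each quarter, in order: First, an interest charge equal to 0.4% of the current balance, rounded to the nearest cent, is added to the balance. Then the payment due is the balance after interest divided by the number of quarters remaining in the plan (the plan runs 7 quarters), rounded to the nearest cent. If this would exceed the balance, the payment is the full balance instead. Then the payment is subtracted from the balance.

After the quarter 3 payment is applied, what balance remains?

Quarter 1: $8,554.47 +$34.22 interest = $8,588.69; pay $1,226.96 → $7,361.73
Quarter 2: $7,361.73 +$29.45 interest = $7,391.18; pay $1,231.86 → $6,159.32
Quarter 3: $6,159.32 +$24.64 interest = $6,183.96; pay $1,236.79 → $4,947.17

$4,947.17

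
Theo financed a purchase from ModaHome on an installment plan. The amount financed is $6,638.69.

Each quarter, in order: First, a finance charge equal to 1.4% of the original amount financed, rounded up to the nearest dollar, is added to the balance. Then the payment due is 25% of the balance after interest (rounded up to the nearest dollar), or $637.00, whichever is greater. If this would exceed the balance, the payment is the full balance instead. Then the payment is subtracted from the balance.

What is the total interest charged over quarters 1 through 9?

$837.00

# | Opening | Interest | Payment | End bal
1 | $6,638.69 | $93.00 | $1,683.00 | $5,048.69
2 | $5,048.69 | $93.00 | $1,286.00 | $3,855.69
3 | $3,855.69 | $93.00 | $988.00 | $2,960.69
4 | $2,960.69 | $93.00 | $764.00 | $2,289.69
5 | $2,289.69 | $93.00 | $637.00 | $1,745.69
6 | $1,745.69 | $93.00 | $637.00 | $1,201.69
7 | $1,201.69 | $93.00 | $637.00 | $657.69
8 | $657.69 | $93.00 | $637.00 | $113.69
9 | $113.69 | $93.00 | $206.69 | $0.00
Total interest: $93.00 + $93.00 + $93.00 + $93.00 + $93.00 + $93.00 + $93.00 + $93.00 + $93.00 = $837.00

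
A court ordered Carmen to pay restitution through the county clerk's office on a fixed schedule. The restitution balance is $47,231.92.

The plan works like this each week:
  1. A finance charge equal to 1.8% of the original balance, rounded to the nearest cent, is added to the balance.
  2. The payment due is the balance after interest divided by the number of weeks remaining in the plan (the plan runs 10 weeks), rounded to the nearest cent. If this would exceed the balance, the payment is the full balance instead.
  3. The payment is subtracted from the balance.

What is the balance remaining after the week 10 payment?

Week 1: opening $47,231.92; interest $850.17 → $48,082.09; payment $4,808.21; balance $43,273.88
Week 2: opening $43,273.88; interest $850.17 → $44,124.05; payment $4,902.67; balance $39,221.38
Week 3: opening $39,221.38; interest $850.17 → $40,071.55; payment $5,008.94; balance $35,062.61
Week 4: opening $35,062.61; interest $850.17 → $35,912.78; payment $5,130.40; balance $30,782.38
Week 5: opening $30,782.38; interest $850.17 → $31,632.55; payment $5,272.09; balance $26,360.46
Week 6: opening $26,360.46; interest $850.17 → $27,210.63; payment $5,442.13; balance $21,768.50
Week 7: opening $21,768.50; interest $850.17 → $22,618.67; payment $5,654.67; balance $16,964.00
Week 8: opening $16,964.00; interest $850.17 → $17,814.17; payment $5,938.06; balance $11,876.11
Week 9: opening $11,876.11; interest $850.17 → $12,726.28; payment $6,363.14; balance $6,363.14
Week 10: opening $6,363.14; interest $850.17 → $7,213.31; payment $7,213.31; balance $0.00

$0.00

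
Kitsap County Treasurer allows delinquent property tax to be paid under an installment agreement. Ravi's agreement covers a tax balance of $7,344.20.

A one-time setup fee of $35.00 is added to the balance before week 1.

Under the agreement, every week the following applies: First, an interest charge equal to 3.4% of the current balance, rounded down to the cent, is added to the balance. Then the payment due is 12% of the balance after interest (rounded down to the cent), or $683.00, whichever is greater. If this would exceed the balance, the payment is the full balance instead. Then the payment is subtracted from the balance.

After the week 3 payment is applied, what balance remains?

$5,559.28

Week 1: $7,379.20 +$250.89 interest = $7,630.09; pay $915.61 → $6,714.48
Week 2: $6,714.48 +$228.29 interest = $6,942.77; pay $833.13 → $6,109.64
Week 3: $6,109.64 +$207.72 interest = $6,317.36; pay $758.08 → $5,559.28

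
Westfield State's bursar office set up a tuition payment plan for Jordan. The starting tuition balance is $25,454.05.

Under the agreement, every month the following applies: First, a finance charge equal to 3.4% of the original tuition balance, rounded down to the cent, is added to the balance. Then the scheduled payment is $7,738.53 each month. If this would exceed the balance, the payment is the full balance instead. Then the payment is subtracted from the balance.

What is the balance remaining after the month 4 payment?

Month 1: $25,454.05 +$865.43 interest = $26,319.48; pay $7,738.53 → $18,580.95
Month 2: $18,580.95 +$865.43 interest = $19,446.38; pay $7,738.53 → $11,707.85
Month 3: $11,707.85 +$865.43 interest = $12,573.28; pay $7,738.53 → $4,834.75
Month 4: $4,834.75 +$865.43 interest = $5,700.18; pay $5,700.18 → $0.00

$0.00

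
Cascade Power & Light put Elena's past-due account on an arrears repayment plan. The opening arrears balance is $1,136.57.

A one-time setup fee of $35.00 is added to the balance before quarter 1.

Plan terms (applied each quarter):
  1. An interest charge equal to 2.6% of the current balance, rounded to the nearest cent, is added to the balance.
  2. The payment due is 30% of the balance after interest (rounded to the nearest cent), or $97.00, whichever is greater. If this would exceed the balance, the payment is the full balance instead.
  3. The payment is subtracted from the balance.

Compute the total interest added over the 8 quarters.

$97.63

Quarter 1: opening $1,171.57; interest $30.46 → $1,202.03; payment $360.61; balance $841.42
Quarter 2: opening $841.42; interest $21.88 → $863.30; payment $258.99; balance $604.31
Quarter 3: opening $604.31; interest $15.71 → $620.02; payment $186.01; balance $434.01
Quarter 4: opening $434.01; interest $11.28 → $445.29; payment $133.59; balance $311.70
Quarter 5: opening $311.70; interest $8.10 → $319.80; payment $97.00; balance $222.80
Quarter 6: opening $222.80; interest $5.79 → $228.59; payment $97.00; balance $131.59
Quarter 7: opening $131.59; interest $3.42 → $135.01; payment $97.00; balance $38.01
Quarter 8: opening $38.01; interest $0.99 → $39.00; payment $39.00; balance $0.00
Total interest: $30.46 + $21.88 + $15.71 + $11.28 + $8.10 + $5.79 + $3.42 + $0.99 = $97.63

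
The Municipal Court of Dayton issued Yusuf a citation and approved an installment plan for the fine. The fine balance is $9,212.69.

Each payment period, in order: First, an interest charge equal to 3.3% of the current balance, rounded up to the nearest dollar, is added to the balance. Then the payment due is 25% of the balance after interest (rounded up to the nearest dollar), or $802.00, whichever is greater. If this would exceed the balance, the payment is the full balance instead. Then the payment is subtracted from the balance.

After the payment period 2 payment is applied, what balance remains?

Payment period 1: opening $9,212.69; interest $305.00 → $9,517.69; payment $2,380.00; balance $7,137.69
Payment period 2: opening $7,137.69; interest $236.00 → $7,373.69; payment $1,844.00; balance $5,529.69

$5,529.69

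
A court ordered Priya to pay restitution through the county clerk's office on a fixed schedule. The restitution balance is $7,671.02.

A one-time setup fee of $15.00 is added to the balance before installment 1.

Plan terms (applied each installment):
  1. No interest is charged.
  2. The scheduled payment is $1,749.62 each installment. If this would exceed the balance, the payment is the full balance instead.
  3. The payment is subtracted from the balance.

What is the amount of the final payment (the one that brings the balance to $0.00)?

$687.54

Installment 1: $7,686.02 − $1,749.62 → $5,936.40
Installment 2: $5,936.40 − $1,749.62 → $4,186.78
Installment 3: $4,186.78 − $1,749.62 → $2,437.16
Installment 4: $2,437.16 − $1,749.62 → $687.54
Installment 5: $687.54 − $687.54 → $0.00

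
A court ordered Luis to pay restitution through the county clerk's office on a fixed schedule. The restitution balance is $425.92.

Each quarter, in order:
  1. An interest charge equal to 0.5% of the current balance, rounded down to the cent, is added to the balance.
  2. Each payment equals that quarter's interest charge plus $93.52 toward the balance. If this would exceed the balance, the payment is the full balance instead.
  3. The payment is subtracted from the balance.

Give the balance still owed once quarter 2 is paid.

Quarter 1: opening $425.92; interest $2.12 → $428.04; payment $95.64; balance $332.40
Quarter 2: opening $332.40; interest $1.66 → $334.06; payment $95.18; balance $238.88

$238.88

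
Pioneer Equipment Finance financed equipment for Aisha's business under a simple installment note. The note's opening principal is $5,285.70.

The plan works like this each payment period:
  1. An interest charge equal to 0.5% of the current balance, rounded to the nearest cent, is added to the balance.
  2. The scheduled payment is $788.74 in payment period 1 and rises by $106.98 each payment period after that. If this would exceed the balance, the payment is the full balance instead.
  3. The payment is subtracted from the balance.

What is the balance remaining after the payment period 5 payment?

$360.68

Payment period 1: opening $5,285.70; interest $26.43 → $5,312.13; payment $788.74; balance $4,523.39
Payment period 2: opening $4,523.39; interest $22.62 → $4,546.01; payment $895.72; balance $3,650.29
Payment period 3: opening $3,650.29; interest $18.25 → $3,668.54; payment $1,002.70; balance $2,665.84
Payment period 4: opening $2,665.84; interest $13.33 → $2,679.17; payment $1,109.68; balance $1,569.49
Payment period 5: opening $1,569.49; interest $7.85 → $1,577.34; payment $1,216.66; balance $360.68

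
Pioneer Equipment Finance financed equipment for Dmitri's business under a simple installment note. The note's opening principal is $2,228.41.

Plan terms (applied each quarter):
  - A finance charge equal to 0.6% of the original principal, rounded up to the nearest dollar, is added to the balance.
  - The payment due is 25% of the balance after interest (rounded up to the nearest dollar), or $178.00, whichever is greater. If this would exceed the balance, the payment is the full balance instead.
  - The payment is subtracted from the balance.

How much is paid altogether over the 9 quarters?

Quarter 1: $2,228.41 +$14.00 interest = $2,242.41; pay $561.00 → $1,681.41
Quarter 2: $1,681.41 +$14.00 interest = $1,695.41; pay $424.00 → $1,271.41
Quarter 3: $1,271.41 +$14.00 interest = $1,285.41; pay $322.00 → $963.41
Quarter 4: $963.41 +$14.00 interest = $977.41; pay $245.00 → $732.41
Quarter 5: $732.41 +$14.00 interest = $746.41; pay $187.00 → $559.41
Quarter 6: $559.41 +$14.00 interest = $573.41; pay $178.00 → $395.41
Quarter 7: $395.41 +$14.00 interest = $409.41; pay $178.00 → $231.41
Quarter 8: $231.41 +$14.00 interest = $245.41; pay $178.00 → $67.41
Quarter 9: $67.41 +$14.00 interest = $81.41; pay $81.41 → $0.00
Total paid: $2,354.41

$2,354.41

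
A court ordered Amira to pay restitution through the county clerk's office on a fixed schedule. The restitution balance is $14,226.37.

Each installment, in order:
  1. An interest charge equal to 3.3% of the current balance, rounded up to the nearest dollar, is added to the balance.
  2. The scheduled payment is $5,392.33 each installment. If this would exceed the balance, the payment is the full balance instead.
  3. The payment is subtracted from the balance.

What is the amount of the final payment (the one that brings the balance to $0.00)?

$4,359.71

Installment 1: opening $14,226.37; interest $470.00 → $14,696.37; payment $5,392.33; balance $9,304.04
Installment 2: opening $9,304.04; interest $308.00 → $9,612.04; payment $5,392.33; balance $4,219.71
Installment 3: opening $4,219.71; interest $140.00 → $4,359.71; payment $4,359.71; balance $0.00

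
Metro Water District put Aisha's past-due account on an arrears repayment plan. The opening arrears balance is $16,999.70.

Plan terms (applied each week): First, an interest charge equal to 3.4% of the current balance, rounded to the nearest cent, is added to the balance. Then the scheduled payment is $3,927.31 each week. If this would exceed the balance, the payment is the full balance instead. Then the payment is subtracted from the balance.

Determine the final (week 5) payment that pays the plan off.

Week 1: opening $16,999.70; interest $577.99 → $17,577.69; payment $3,927.31; balance $13,650.38
Week 2: opening $13,650.38; interest $464.11 → $14,114.49; payment $3,927.31; balance $10,187.18
Week 3: opening $10,187.18; interest $346.36 → $10,533.54; payment $3,927.31; balance $6,606.23
Week 4: opening $6,606.23; interest $224.61 → $6,830.84; payment $3,927.31; balance $2,903.53
Week 5: opening $2,903.53; interest $98.72 → $3,002.25; payment $3,002.25; balance $0.00

$3,002.25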